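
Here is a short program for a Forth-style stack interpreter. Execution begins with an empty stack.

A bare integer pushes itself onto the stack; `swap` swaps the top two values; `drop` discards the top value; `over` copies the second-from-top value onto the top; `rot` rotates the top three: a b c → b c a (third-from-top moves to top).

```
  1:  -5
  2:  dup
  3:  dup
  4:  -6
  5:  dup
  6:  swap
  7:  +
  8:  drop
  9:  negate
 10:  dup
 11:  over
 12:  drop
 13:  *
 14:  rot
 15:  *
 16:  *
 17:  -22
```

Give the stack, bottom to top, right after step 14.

-5     → [-5]
dup    → [-5, -5]
dup    → [-5, -5, -5]
-6     → [-5, -5, -5, -6]
dup    → [-5, -5, -5, -6, -6]
swap   → [-5, -5, -5, -6, -6]
+      → [-5, -5, -5, -12]
drop   → [-5, -5, -5]
negate → [-5, -5, 5]
dup    → [-5, -5, 5, 5]
over   → [-5, -5, 5, 5, 5]
drop   → [-5, -5, 5, 5]
*      → [-5, -5, 25]
rot    → [-5, 25, -5]

[-5, 25, -5]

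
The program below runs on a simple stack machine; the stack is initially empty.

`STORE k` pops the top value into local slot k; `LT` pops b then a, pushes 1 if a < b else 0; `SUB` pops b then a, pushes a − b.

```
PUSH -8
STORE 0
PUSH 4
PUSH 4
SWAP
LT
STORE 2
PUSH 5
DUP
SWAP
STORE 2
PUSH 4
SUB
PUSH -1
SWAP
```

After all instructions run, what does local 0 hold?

-8

PUSH -8 : -8
STORE 0 : (empty)
PUSH 4  : 4
PUSH 4  : 4 4
SWAP    : 4 4
LT      : 0
STORE 2 : (empty)
PUSH 5  : 5
DUP     : 5 5
SWAP    : 5 5
STORE 2 : 5
PUSH 4  : 5 4
SUB     : 1
PUSH -1 : 1 -1
SWAP    : -1 1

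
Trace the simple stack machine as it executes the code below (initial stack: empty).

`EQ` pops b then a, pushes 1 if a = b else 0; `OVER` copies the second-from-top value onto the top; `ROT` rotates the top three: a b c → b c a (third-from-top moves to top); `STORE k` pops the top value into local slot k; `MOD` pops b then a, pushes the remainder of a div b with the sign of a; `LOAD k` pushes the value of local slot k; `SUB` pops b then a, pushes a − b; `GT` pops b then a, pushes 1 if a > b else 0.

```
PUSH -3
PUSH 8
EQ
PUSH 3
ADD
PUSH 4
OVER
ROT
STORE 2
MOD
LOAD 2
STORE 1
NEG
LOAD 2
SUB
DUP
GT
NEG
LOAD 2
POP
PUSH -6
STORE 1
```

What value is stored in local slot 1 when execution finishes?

PUSH -3 -> [-3]
PUSH 8  -> [-3, 8]
EQ      -> [0]
PUSH 3  -> [0, 3]
ADD     -> [3]
PUSH 4  -> [3, 4]
OVER    -> [3, 4, 3]
ROT     -> [4, 3, 3]
STORE 2 -> [4, 3]
MOD     -> [1]
LOAD 2  -> [1, 3]
STORE 1 -> [1]
NEG     -> [-1]
LOAD 2  -> [-1, 3]
SUB     -> [-4]
DUP     -> [-4, -4]
GT      -> [0]
NEG     -> [0]
LOAD 2  -> [0, 3]
POP     -> [0]
PUSH -6 -> [0, -6]
STORE 1 -> [0]

-6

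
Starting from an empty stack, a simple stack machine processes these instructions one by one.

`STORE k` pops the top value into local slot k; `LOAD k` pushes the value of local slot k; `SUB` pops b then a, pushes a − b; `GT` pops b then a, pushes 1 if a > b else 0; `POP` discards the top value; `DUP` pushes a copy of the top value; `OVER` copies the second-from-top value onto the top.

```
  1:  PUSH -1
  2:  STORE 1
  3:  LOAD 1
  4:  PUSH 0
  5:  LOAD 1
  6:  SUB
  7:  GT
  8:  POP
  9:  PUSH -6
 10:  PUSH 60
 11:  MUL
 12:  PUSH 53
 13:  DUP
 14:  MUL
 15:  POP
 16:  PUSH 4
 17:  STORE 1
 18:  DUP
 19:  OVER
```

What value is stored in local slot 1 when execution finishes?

PUSH -1  [-1]
STORE 1  []
LOAD 1   [-1]
PUSH 0   [-1, 0]
LOAD 1   [-1, 0, -1]
SUB      [-1, 1]
GT       [0]
POP      []
PUSH -6  [-6]
PUSH 60  [-6, 60]
MUL      [-360]
PUSH 53  [-360, 53]
DUP      [-360, 53, 53]
MUL      [-360, 2809]
POP      [-360]
PUSH 4   [-360, 4]
STORE 1  [-360]
DUP      [-360, -360]
OVER     [-360, -360, -360]

4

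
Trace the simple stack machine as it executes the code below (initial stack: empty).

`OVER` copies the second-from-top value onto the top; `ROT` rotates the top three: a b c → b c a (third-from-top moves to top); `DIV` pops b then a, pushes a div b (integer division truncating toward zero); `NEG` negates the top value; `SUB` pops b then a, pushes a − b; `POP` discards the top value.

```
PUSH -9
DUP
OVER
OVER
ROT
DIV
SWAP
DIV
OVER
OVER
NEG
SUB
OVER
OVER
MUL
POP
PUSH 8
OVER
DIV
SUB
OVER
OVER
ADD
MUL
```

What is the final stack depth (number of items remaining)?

PUSH -9 : [-9]
DUP     : [-9, -9]
OVER    : [-9, -9, -9]
OVER    : [-9, -9, -9, -9]
ROT     : [-9, -9, -9, -9]
DIV     : [-9, -9, 1]
SWAP    : [-9, 1, -9]
DIV     : [-9, 0]
OVER    : [-9, 0, -9]
OVER    : [-9, 0, -9, 0]
NEG     : [-9, 0, -9, 0]
SUB     : [-9, 0, -9]
OVER    : [-9, 0, -9, 0]
OVER    : [-9, 0, -9, 0, -9]
MUL     : [-9, 0, -9, 0]
POP     : [-9, 0, -9]
PUSH 8  : [-9, 0, -9, 8]
OVER    : [-9, 0, -9, 8, -9]
DIV     : [-9, 0, -9, 0]
SUB     : [-9, 0, -9]
OVER    : [-9, 0, -9, 0]
OVER    : [-9, 0, -9, 0, -9]
ADD     : [-9, 0, -9, -9]
MUL     : [-9, 0, 81]

3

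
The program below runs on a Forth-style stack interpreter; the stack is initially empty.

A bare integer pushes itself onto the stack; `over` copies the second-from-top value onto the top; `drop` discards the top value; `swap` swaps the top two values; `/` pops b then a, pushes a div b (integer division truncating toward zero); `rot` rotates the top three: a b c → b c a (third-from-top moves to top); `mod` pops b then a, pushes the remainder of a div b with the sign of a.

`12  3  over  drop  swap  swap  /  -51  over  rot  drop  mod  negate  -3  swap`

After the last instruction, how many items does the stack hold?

12     → [12]
3      → [12, 3]
over   → [12, 3, 12]
drop   → [12, 3]
swap   → [3, 12]
swap   → [12, 3]
/      → [4]
-51    → [4, -51]
over   → [4, -51, 4]
rot    → [-51, 4, 4]
drop   → [-51, 4]
mod    → [-3]
negate → [3]
-3     → [3, -3]
swap   → [-3, 3]

2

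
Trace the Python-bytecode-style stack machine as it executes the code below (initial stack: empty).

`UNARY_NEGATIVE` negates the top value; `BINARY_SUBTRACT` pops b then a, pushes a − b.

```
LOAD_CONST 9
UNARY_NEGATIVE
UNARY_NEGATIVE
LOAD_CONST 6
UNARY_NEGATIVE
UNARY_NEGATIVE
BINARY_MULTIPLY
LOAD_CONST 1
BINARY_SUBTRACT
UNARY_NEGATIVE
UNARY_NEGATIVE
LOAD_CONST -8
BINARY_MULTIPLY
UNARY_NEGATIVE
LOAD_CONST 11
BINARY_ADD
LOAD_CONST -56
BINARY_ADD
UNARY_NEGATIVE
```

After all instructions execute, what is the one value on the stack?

-379

LOAD_CONST 9    : [9]
UNARY_NEGATIVE  : [-9]
UNARY_NEGATIVE  : [9]
LOAD_CONST 6    : [9, 6]
UNARY_NEGATIVE  : [9, -6]
UNARY_NEGATIVE  : [9, 6]
BINARY_MULTIPLY : [54]
LOAD_CONST 1    : [54, 1]
BINARY_SUBTRACT : [53]
UNARY_NEGATIVE  : [-53]
UNARY_NEGATIVE  : [53]
LOAD_CONST -8   : [53, -8]
BINARY_MULTIPLY : [-424]
UNARY_NEGATIVE  : [424]
LOAD_CONST 11   : [424, 11]
BINARY_ADD      : [435]
LOAD_CONST -56  : [435, -56]
BINARY_ADD      : [379]
UNARY_NEGATIVE  : [-379]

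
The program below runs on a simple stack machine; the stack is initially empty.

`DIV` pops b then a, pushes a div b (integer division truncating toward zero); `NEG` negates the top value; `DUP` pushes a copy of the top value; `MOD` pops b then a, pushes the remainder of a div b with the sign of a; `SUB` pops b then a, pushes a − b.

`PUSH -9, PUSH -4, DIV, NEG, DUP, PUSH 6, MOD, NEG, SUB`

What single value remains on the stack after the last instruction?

-4

PUSH -9 : -9
PUSH -4 : -9 -4
DIV     : 2
NEG     : -2
DUP     : -2 -2
PUSH 6  : -2 -2 6
MOD     : -2 -2
NEG     : -2 2
SUB     : -4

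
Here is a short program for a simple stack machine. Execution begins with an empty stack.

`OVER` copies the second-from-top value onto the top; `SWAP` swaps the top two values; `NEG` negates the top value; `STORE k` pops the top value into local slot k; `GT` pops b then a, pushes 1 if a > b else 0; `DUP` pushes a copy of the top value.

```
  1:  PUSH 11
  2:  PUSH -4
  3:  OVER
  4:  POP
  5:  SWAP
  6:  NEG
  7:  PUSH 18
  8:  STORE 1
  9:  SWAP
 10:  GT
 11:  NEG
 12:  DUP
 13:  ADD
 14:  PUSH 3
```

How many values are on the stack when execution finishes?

2

PUSH 11 : 11
PUSH -4 : 11 -4
OVER    : 11 -4 11
POP     : 11 -4
SWAP    : -4 11
NEG     : -4 -11
PUSH 18 : -4 -11 18
STORE 1 : -4 -11
SWAP    : -11 -4
GT      : 0
NEG     : 0
DUP     : 0 0
ADD     : 0
PUSH 3  : 0 3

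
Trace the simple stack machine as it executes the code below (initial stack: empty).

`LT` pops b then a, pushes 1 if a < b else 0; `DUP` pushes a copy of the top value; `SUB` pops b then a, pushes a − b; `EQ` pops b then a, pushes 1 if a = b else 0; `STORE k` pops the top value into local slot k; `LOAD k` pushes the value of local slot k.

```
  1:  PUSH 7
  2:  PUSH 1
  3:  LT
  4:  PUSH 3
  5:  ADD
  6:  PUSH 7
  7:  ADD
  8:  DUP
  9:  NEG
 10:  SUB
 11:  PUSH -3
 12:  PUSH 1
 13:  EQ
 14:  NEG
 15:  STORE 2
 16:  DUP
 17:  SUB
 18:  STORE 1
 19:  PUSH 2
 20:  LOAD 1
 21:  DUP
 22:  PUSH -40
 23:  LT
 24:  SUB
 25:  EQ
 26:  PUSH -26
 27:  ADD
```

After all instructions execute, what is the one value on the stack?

-26

PUSH 7    [7]
PUSH 1    [7, 1]
LT        [0]
PUSH 3    [0, 3]
ADD       [3]
PUSH 7    [3, 7]
ADD       [10]
DUP       [10, 10]
NEG       [10, -10]
SUB       [20]
PUSH -3   [20, -3]
PUSH 1    [20, -3, 1]
EQ        [20, 0]
NEG       [20, 0]
STORE 2   [20]
DUP       [20, 20]
SUB       [0]
STORE 1   []
PUSH 2    [2]
LOAD 1    [2, 0]
DUP       [2, 0, 0]
PUSH -40  [2, 0, 0, -40]
LT        [2, 0, 0]
SUB       [2, 0]
EQ        [0]
PUSH -26  [0, -26]
ADD       [-26]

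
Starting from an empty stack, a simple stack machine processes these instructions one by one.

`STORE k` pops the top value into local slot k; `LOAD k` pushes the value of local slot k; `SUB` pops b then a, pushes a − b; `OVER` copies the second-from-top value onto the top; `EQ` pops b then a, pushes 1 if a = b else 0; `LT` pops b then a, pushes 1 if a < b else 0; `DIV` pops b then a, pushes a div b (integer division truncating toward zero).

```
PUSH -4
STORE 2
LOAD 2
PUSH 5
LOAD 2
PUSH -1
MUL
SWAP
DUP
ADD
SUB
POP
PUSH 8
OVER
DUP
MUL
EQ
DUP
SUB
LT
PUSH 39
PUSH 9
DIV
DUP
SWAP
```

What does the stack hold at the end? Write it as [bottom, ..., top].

PUSH -4 -> [-4]
STORE 2 -> []
LOAD 2  -> [-4]
PUSH 5  -> [-4, 5]
LOAD 2  -> [-4, 5, -4]
PUSH -1 -> [-4, 5, -4, -1]
MUL     -> [-4, 5, 4]
SWAP    -> [-4, 4, 5]
DUP     -> [-4, 4, 5, 5]
ADD     -> [-4, 4, 10]
SUB     -> [-4, -6]
POP     -> [-4]
PUSH 8  -> [-4, 8]
OVER    -> [-4, 8, -4]
DUP     -> [-4, 8, -4, -4]
MUL     -> [-4, 8, 16]
EQ      -> [-4, 0]
DUP     -> [-4, 0, 0]
SUB     -> [-4, 0]
LT      -> [1]
PUSH 39 -> [1, 39]
PUSH 9  -> [1, 39, 9]
DIV     -> [1, 4]
DUP     -> [1, 4, 4]
SWAP    -> [1, 4, 4]

[1, 4, 4]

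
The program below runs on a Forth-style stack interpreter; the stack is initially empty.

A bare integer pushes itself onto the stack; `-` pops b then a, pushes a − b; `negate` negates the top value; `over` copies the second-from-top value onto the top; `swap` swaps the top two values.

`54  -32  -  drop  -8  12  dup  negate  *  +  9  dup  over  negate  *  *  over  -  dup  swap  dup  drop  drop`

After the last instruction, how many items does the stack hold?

54     : 54
-32    : 54 -32
-      : 86
drop   : (empty)
-8     : -8
12     : -8 12
dup    : -8 12 12
negate : -8 12 -12
*      : -8 -144
+      : -152
9      : -152 9
dup    : -152 9 9
over   : -152 9 9 9
negate : -152 9 9 -9
*      : -152 9 -81
*      : -152 -729
over   : -152 -729 -152
-      : -152 -577
dup    : -152 -577 -577
swap   : -152 -577 -577
dup    : -152 -577 -577 -577
drop   : -152 -577 -577
drop   : -152 -577

2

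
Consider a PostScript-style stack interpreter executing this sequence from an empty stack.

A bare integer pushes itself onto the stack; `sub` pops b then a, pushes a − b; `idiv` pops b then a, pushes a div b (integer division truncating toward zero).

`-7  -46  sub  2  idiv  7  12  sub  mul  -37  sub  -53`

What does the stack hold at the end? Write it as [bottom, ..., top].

[-58, -53]

-7   : -7
-46  : -7 -46
sub  : 39
2    : 39 2
idiv : 19
7    : 19 7
12   : 19 7 12
sub  : 19 -5
mul  : -95
-37  : -95 -37
sub  : -58
-53  : -58 -53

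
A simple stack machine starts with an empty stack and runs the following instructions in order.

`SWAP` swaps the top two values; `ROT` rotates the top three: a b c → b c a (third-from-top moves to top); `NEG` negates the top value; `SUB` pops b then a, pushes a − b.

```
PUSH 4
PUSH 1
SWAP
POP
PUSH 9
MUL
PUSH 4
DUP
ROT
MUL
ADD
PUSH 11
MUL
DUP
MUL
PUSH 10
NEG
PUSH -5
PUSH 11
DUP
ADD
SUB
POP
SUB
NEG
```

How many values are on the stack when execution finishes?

PUSH 4   4
PUSH 1   4 1
SWAP     1 4
POP      1
PUSH 9   1 9
MUL      9
PUSH 4   9 4
DUP      9 4 4
ROT      4 4 9
MUL      4 36
ADD      40
PUSH 11  40 11
MUL      440
DUP      440 440
MUL      193600
PUSH 10  193600 10
NEG      193600 -10
PUSH -5  193600 -10 -5
PUSH 11  193600 -10 -5 11
DUP      193600 -10 -5 11 11
ADD      193600 -10 -5 22
SUB      193600 -10 -27
POP      193600 -10
SUB      193610
NEG      -193610

1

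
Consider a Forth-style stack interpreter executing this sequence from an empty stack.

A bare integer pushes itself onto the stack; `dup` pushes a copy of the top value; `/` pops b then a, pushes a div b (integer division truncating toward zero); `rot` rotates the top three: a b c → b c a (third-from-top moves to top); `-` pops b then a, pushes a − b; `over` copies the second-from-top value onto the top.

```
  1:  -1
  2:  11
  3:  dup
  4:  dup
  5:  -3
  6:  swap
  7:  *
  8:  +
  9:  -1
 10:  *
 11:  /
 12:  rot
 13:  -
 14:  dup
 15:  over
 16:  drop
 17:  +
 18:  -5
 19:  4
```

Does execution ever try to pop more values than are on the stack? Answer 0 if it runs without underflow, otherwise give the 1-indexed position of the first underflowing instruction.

-1   → -1
11   → -1 11
dup  → -1 11 11
dup  → -1 11 11 11
-3   → -1 11 11 11 -3
swap → -1 11 11 -3 11
*    → -1 11 11 -33
+    → -1 11 -22
-1   → -1 11 -22 -1
*    → -1 11 22
/    → -1 0
rot  — needs 3 operands, stack has 2 → underflow

12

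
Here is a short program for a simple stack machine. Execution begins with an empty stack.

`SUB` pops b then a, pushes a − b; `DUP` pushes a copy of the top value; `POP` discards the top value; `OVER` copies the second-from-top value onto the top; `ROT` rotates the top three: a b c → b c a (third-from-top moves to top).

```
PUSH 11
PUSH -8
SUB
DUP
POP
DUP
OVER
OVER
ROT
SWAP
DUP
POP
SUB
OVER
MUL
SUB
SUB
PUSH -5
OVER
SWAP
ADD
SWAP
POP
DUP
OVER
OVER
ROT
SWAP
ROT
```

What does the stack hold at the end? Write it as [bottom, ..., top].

[-5, -5, -5, -5]

PUSH 11  11
PUSH -8  11 -8
SUB      19
DUP      19 19
POP      19
DUP      19 19
OVER     19 19 19
OVER     19 19 19 19
ROT      19 19 19 19
SWAP     19 19 19 19
DUP      19 19 19 19 19
POP      19 19 19 19
SUB      19 19 0
OVER     19 19 0 19
MUL      19 19 0
SUB      19 19
SUB      0
PUSH -5  0 -5
OVER     0 -5 0
SWAP     0 0 -5
ADD      0 -5
SWAP     -5 0
POP      -5
DUP      -5 -5
OVER     -5 -5 -5
OVER     -5 -5 -5 -5
ROT      -5 -5 -5 -5
SWAP     -5 -5 -5 -5
ROT      -5 -5 -5 -5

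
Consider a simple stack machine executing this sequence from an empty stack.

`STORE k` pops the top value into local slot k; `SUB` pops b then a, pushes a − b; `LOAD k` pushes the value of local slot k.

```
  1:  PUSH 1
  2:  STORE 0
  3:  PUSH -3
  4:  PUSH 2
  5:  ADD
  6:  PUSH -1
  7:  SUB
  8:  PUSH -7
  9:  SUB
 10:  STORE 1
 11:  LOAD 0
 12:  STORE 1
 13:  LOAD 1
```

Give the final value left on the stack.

PUSH 1   1
STORE 0  (empty)
PUSH -3  -3
PUSH 2   -3 2
ADD      -1
PUSH -1  -1 -1
SUB      0
PUSH -7  0 -7
SUB      7
STORE 1  (empty)
LOAD 0   1
STORE 1  (empty)
LOAD 1   1

1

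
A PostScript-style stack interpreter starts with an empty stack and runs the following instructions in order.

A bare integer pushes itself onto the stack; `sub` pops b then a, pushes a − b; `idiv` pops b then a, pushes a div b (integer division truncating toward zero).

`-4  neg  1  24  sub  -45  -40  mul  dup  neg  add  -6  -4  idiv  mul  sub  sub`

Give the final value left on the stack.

27

-4   -> [-4]
neg  -> [4]
1    -> [4, 1]
24   -> [4, 1, 24]
sub  -> [4, -23]
-45  -> [4, -23, -45]
-40  -> [4, -23, -45, -40]
mul  -> [4, -23, 1800]
dup  -> [4, -23, 1800, 1800]
neg  -> [4, -23, 1800, -1800]
add  -> [4, -23, 0]
-6   -> [4, -23, 0, -6]
-4   -> [4, -23, 0, -6, -4]
idiv -> [4, -23, 0, 1]
mul  -> [4, -23, 0]
sub  -> [4, -23]
sub  -> [27]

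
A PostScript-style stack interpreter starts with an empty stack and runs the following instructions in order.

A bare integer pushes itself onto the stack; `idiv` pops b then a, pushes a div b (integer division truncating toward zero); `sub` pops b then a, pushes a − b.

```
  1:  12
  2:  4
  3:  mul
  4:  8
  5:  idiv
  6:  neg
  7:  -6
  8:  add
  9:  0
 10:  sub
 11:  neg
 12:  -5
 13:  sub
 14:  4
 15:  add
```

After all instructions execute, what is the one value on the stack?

21

12   : 12
4    : 12 4
mul  : 48
8    : 48 8
idiv : 6
neg  : -6
-6   : -6 -6
add  : -12
0    : -12 0
sub  : -12
neg  : 12
-5   : 12 -5
sub  : 17
4    : 17 4
add  : 21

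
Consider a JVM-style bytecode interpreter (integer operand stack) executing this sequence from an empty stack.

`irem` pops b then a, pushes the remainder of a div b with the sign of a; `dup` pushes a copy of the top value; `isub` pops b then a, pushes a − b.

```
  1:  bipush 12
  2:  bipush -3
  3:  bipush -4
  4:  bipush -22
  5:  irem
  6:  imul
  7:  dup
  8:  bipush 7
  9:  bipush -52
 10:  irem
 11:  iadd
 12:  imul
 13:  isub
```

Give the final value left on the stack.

-216

bipush 12  -> [12]
bipush -3  -> [12, -3]
bipush -4  -> [12, -3, -4]
bipush -22 -> [12, -3, -4, -22]
irem       -> [12, -3, -4]
imul       -> [12, 12]
dup        -> [12, 12, 12]
bipush 7   -> [12, 12, 12, 7]
bipush -52 -> [12, 12, 12, 7, -52]
irem       -> [12, 12, 12, 7]
iadd       -> [12, 12, 19]
imul       -> [12, 228]
isub       -> [-216]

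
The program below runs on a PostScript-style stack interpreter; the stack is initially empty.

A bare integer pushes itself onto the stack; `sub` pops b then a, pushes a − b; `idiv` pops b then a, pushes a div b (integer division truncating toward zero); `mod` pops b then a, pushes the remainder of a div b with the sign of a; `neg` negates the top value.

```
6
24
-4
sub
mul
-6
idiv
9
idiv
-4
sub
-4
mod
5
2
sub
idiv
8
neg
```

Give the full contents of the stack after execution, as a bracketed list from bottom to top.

[0, -8]

6    : 6
24   : 6 24
-4   : 6 24 -4
sub  : 6 28
mul  : 168
-6   : 168 -6
idiv : -28
9    : -28 9
idiv : -3
-4   : -3 -4
sub  : 1
-4   : 1 -4
mod  : 1
5    : 1 5
2    : 1 5 2
sub  : 1 3
idiv : 0
8    : 0 8
neg  : 0 -8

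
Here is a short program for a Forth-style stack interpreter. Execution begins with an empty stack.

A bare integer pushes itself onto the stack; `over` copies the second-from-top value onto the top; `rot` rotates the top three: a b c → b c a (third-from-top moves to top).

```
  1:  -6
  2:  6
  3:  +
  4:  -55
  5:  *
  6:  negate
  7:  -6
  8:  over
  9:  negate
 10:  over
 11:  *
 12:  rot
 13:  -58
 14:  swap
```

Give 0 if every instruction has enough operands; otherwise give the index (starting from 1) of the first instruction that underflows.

-6     -> [-6]
6      -> [-6, 6]
+      -> [0]
-55    -> [0, -55]
*      -> [0]
negate -> [0]
-6     -> [0, -6]
over   -> [0, -6, 0]
negate -> [0, -6, 0]
over   -> [0, -6, 0, -6]
*      -> [0, -6, 0]
rot    -> [-6, 0, 0]
-58    -> [-6, 0, 0, -58]
swap   -> [-6, 0, -58, 0]

0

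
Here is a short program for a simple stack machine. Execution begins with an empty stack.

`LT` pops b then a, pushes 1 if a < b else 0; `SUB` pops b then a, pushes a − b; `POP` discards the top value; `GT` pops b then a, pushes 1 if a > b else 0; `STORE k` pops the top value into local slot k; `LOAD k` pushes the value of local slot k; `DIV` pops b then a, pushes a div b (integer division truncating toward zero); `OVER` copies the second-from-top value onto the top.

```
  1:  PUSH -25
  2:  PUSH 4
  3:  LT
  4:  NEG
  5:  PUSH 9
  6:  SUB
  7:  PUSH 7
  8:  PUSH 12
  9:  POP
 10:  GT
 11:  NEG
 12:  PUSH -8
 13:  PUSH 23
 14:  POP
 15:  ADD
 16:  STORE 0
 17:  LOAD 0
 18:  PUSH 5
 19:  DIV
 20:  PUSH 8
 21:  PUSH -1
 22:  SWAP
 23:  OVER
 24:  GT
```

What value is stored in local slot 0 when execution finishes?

-8

PUSH -25 → -25
PUSH 4   → -25 4
LT       → 1
NEG      → -1
PUSH 9   → -1 9
SUB      → -10
PUSH 7   → -10 7
PUSH 12  → -10 7 12
POP      → -10 7
GT       → 0
NEG      → 0
PUSH -8  → 0 -8
PUSH 23  → 0 -8 23
POP      → 0 -8
ADD      → -8
STORE 0  → (empty)
LOAD 0   → -8
PUSH 5   → -8 5
DIV      → -1
PUSH 8   → -1 8
PUSH -1  → -1 8 -1
SWAP     → -1 -1 8
OVER     → -1 -1 8 -1
GT       → -1 -1 1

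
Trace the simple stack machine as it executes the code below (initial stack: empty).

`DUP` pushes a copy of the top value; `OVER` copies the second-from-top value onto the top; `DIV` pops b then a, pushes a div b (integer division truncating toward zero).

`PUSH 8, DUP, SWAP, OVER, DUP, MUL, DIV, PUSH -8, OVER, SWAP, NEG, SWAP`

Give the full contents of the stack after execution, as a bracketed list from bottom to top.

[8, 0, 8, 0]

PUSH 8  -> [8]
DUP     -> [8, 8]
SWAP    -> [8, 8]
OVER    -> [8, 8, 8]
DUP     -> [8, 8, 8, 8]
MUL     -> [8, 8, 64]
DIV     -> [8, 0]
PUSH -8 -> [8, 0, -8]
OVER    -> [8, 0, -8, 0]
SWAP    -> [8, 0, 0, -8]
NEG     -> [8, 0, 0, 8]
SWAP    -> [8, 0, 8, 0]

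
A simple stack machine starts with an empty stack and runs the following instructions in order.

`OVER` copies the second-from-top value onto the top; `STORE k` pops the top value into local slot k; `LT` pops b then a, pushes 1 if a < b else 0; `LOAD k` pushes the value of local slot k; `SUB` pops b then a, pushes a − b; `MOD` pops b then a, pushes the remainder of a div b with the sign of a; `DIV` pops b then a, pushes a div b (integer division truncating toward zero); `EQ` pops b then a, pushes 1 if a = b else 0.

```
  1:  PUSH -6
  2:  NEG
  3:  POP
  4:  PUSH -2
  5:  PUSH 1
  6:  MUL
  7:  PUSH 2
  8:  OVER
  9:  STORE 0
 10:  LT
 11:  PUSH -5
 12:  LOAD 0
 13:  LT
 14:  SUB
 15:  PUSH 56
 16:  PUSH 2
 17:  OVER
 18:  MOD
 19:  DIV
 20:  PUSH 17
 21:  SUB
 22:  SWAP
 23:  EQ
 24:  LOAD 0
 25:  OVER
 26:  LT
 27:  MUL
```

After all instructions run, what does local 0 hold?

PUSH -6 : [-6]
NEG     : [6]
POP     : []
PUSH -2 : [-2]
PUSH 1  : [-2, 1]
MUL     : [-2]
PUSH 2  : [-2, 2]
OVER    : [-2, 2, -2]
STORE 0 : [-2, 2]
LT      : [1]
PUSH -5 : [1, -5]
LOAD 0  : [1, -5, -2]
LT      : [1, 1]
SUB     : [0]
PUSH 56 : [0, 56]
PUSH 2  : [0, 56, 2]
OVER    : [0, 56, 2, 56]
MOD     : [0, 56, 2]
DIV     : [0, 28]
PUSH 17 : [0, 28, 17]
SUB     : [0, 11]
SWAP    : [11, 0]
EQ      : [0]
LOAD 0  : [0, -2]
OVER    : [0, -2, 0]
LT      : [0, 1]
MUL     : [0]

-2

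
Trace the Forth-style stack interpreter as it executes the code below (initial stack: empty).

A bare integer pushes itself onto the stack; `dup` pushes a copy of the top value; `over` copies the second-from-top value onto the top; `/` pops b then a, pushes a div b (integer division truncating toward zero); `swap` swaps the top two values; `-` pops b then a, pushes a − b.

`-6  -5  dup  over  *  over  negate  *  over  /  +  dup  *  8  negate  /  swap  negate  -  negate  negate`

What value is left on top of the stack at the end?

-118

-6     → -6
-5     → -6 -5
dup    → -6 -5 -5
over   → -6 -5 -5 -5
*      → -6 -5 25
over   → -6 -5 25 -5
negate → -6 -5 25 5
*      → -6 -5 125
over   → -6 -5 125 -5
/      → -6 -5 -25
+      → -6 -30
dup    → -6 -30 -30
*      → -6 900
8      → -6 900 8
negate → -6 900 -8
/      → -6 -112
swap   → -112 -6
negate → -112 6
-      → -118
negate → 118
negate → -118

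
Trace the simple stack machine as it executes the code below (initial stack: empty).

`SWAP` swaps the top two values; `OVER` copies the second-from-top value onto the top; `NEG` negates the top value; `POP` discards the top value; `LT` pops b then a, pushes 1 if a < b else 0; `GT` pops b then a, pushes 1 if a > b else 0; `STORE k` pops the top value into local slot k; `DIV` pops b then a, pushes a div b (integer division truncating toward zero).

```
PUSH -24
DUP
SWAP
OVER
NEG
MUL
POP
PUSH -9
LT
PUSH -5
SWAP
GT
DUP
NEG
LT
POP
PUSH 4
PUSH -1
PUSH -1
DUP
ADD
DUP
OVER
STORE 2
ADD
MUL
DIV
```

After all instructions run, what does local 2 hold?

PUSH -24 : [-24]
DUP      : [-24, -24]
SWAP     : [-24, -24]
OVER     : [-24, -24, -24]
NEG      : [-24, -24, 24]
MUL      : [-24, -576]
POP      : [-24]
PUSH -9  : [-24, -9]
LT       : [1]
PUSH -5  : [1, -5]
SWAP     : [-5, 1]
GT       : [0]
DUP      : [0, 0]
NEG      : [0, 0]
LT       : [0]
POP      : []
PUSH 4   : [4]
PUSH -1  : [4, -1]
PUSH -1  : [4, -1, -1]
DUP      : [4, -1, -1, -1]
ADD      : [4, -1, -2]
DUP      : [4, -1, -2, -2]
OVER     : [4, -1, -2, -2, -2]
STORE 2  : [4, -1, -2, -2]
ADD      : [4, -1, -4]
MUL      : [4, 4]
DIV      : [1]

-2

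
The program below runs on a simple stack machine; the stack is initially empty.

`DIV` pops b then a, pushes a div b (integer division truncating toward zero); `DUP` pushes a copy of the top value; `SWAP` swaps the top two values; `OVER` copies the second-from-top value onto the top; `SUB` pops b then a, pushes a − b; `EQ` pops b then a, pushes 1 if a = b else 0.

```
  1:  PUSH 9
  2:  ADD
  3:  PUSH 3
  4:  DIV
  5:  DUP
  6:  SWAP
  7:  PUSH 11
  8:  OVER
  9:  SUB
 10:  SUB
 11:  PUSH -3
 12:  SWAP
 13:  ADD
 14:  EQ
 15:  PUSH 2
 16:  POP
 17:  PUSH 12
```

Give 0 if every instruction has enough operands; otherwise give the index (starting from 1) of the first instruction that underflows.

PUSH 9  9
ADD  — needs 2 operands, stack has 1 → underflow

2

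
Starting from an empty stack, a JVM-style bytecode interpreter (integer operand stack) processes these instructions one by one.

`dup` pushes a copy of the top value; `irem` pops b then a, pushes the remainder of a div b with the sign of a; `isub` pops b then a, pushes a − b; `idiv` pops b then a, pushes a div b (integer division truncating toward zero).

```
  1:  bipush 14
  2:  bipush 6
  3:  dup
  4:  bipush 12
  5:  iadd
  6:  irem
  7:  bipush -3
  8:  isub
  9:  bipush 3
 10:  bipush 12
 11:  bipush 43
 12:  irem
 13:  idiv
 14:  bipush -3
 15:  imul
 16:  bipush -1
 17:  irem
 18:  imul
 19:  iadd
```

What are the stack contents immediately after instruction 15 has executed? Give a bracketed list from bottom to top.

[14, 9, 0]

bipush 14  [14]
bipush 6   [14, 6]
dup        [14, 6, 6]
bipush 12  [14, 6, 6, 12]
iadd       [14, 6, 18]
irem       [14, 6]
bipush -3  [14, 6, -3]
isub       [14, 9]
bipush 3   [14, 9, 3]
bipush 12  [14, 9, 3, 12]
bipush 43  [14, 9, 3, 12, 43]
irem       [14, 9, 3, 12]
idiv       [14, 9, 0]
bipush -3  [14, 9, 0, -3]
imul       [14, 9, 0]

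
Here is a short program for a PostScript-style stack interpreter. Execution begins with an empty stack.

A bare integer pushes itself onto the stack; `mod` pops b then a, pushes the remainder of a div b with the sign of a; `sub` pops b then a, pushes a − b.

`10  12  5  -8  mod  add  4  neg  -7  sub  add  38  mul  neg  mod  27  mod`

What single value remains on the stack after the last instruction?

10

10  → [10]
12  → [10, 12]
5   → [10, 12, 5]
-8  → [10, 12, 5, -8]
mod → [10, 12, 5]
add → [10, 17]
4   → [10, 17, 4]
neg → [10, 17, -4]
-7  → [10, 17, -4, -7]
sub → [10, 17, 3]
add → [10, 20]
38  → [10, 20, 38]
mul → [10, 760]
neg → [10, -760]
mod → [10]
27  → [10, 27]
mod → [10]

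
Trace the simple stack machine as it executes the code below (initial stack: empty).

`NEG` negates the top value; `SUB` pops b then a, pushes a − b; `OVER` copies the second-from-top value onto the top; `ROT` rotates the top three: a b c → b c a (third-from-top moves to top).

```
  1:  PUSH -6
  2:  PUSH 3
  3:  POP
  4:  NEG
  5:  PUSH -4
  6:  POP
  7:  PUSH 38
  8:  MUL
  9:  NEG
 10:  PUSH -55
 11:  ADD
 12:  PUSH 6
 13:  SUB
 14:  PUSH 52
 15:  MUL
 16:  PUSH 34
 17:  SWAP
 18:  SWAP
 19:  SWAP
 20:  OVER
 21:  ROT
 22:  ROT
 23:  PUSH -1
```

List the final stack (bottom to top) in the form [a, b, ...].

[34, 34, -15028, -1]

PUSH -6  -> -6
PUSH 3   -> -6 3
POP      -> -6
NEG      -> 6
PUSH -4  -> 6 -4
POP      -> 6
PUSH 38  -> 6 38
MUL      -> 228
NEG      -> -228
PUSH -55 -> -228 -55
ADD      -> -283
PUSH 6   -> -283 6
SUB      -> -289
PUSH 52  -> -289 52
MUL      -> -15028
PUSH 34  -> -15028 34
SWAP     -> 34 -15028
SWAP     -> -15028 34
SWAP     -> 34 -15028
OVER     -> 34 -15028 34
ROT      -> -15028 34 34
ROT      -> 34 34 -15028
PUSH -1  -> 34 34 -15028 -1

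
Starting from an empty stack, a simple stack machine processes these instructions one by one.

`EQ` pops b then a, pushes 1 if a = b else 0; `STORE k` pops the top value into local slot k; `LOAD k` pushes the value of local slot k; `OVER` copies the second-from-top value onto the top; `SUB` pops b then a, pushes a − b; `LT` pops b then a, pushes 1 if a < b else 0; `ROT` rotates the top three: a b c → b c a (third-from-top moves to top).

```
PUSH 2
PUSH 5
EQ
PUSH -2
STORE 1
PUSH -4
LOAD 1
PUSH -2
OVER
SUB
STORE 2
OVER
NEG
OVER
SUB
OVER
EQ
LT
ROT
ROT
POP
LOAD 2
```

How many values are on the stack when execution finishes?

PUSH 2  : 2
PUSH 5  : 2 5
EQ      : 0
PUSH -2 : 0 -2
STORE 1 : 0
PUSH -4 : 0 -4
LOAD 1  : 0 -4 -2
PUSH -2 : 0 -4 -2 -2
OVER    : 0 -4 -2 -2 -2
SUB     : 0 -4 -2 0
STORE 2 : 0 -4 -2
OVER    : 0 -4 -2 -4
NEG     : 0 -4 -2 4
OVER    : 0 -4 -2 4 -2
SUB     : 0 -4 -2 6
OVER    : 0 -4 -2 6 -2
EQ      : 0 -4 -2 0
LT      : 0 -4 1
ROT     : -4 1 0
ROT     : 1 0 -4
POP     : 1 0
LOAD 2  : 1 0 0

3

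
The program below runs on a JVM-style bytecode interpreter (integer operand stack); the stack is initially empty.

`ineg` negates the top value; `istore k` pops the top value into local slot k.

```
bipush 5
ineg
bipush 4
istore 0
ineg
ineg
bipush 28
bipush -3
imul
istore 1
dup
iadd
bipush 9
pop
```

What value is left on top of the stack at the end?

-10

bipush 5  → [5]
ineg      → [-5]
bipush 4  → [-5, 4]
istore 0  → [-5]
ineg      → [5]
ineg      → [-5]
bipush 28 → [-5, 28]
bipush -3 → [-5, 28, -3]
imul      → [-5, -84]
istore 1  → [-5]
dup       → [-5, -5]
iadd      → [-10]
bipush 9  → [-10, 9]
pop       → [-10]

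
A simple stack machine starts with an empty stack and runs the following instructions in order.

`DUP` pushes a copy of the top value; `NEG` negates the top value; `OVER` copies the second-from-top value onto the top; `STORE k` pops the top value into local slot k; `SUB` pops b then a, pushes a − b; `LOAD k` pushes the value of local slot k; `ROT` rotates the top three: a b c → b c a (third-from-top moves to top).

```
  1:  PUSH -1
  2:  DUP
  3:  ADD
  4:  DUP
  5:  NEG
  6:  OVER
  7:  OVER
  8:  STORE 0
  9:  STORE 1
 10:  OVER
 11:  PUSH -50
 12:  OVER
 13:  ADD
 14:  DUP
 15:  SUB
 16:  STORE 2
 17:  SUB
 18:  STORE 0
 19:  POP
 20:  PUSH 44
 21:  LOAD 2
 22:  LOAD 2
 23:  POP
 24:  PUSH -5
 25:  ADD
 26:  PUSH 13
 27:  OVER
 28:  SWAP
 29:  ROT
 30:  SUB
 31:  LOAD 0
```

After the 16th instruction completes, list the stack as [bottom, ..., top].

[-2, 2, -2]

PUSH -1  → [-1]
DUP      → [-1, -1]
ADD      → [-2]
DUP      → [-2, -2]
NEG      → [-2, 2]
OVER     → [-2, 2, -2]
OVER     → [-2, 2, -2, 2]
STORE 0  → [-2, 2, -2]
STORE 1  → [-2, 2]
OVER     → [-2, 2, -2]
PUSH -50 → [-2, 2, -2, -50]
OVER     → [-2, 2, -2, -50, -2]
ADD      → [-2, 2, -2, -52]
DUP      → [-2, 2, -2, -52, -52]
SUB      → [-2, 2, -2, 0]
STORE 2  → [-2, 2, -2]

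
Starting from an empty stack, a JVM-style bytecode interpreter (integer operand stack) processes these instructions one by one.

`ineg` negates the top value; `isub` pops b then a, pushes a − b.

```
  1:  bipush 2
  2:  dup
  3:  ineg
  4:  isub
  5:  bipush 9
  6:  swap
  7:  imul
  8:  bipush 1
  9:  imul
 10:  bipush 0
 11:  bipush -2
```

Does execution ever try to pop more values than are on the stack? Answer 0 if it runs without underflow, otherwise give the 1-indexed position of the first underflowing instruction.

bipush 2   2
dup        2 2
ineg       2 -2
isub       4
bipush 9   4 9
swap       9 4
imul       36
bipush 1   36 1
imul       36
bipush 0   36 0
bipush -2  36 0 -2

0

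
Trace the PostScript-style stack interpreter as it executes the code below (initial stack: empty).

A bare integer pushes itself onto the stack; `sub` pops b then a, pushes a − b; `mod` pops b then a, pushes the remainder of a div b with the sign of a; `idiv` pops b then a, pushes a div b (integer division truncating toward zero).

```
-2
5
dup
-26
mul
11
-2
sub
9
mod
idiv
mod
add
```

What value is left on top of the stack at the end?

3

-2   : -2
5    : -2 5
dup  : -2 5 5
-26  : -2 5 5 -26
mul  : -2 5 -130
11   : -2 5 -130 11
-2   : -2 5 -130 11 -2
sub  : -2 5 -130 13
9    : -2 5 -130 13 9
mod  : -2 5 -130 4
idiv : -2 5 -32
mod  : -2 5
add  : 3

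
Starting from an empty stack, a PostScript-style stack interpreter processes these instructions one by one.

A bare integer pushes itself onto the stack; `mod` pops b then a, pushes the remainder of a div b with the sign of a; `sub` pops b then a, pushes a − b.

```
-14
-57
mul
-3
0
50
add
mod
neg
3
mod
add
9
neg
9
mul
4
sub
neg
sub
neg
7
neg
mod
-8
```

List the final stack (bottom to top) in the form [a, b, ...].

[-6, -8]

-14 : -14
-57 : -14 -57
mul : 798
-3  : 798 -3
0   : 798 -3 0
50  : 798 -3 0 50
add : 798 -3 50
mod : 798 -3
neg : 798 3
3   : 798 3 3
mod : 798 0
add : 798
9   : 798 9
neg : 798 -9
9   : 798 -9 9
mul : 798 -81
4   : 798 -81 4
sub : 798 -85
neg : 798 85
sub : 713
neg : -713
7   : -713 7
neg : -713 -7
mod : -6
-8  : -6 -8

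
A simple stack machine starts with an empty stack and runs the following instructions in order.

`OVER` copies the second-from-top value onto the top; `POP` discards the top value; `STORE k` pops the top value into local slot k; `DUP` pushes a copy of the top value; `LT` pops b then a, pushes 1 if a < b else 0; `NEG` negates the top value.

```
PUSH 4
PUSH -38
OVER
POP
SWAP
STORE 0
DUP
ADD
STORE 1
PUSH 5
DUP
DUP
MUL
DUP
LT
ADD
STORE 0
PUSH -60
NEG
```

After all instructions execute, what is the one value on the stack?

60

PUSH 4   : [4]
PUSH -38 : [4, -38]
OVER     : [4, -38, 4]
POP      : [4, -38]
SWAP     : [-38, 4]
STORE 0  : [-38]
DUP      : [-38, -38]
ADD      : [-76]
STORE 1  : []
PUSH 5   : [5]
DUP      : [5, 5]
DUP      : [5, 5, 5]
MUL      : [5, 25]
DUP      : [5, 25, 25]
LT       : [5, 0]
ADD      : [5]
STORE 0  : []
PUSH -60 : [-60]
NEG      : [60]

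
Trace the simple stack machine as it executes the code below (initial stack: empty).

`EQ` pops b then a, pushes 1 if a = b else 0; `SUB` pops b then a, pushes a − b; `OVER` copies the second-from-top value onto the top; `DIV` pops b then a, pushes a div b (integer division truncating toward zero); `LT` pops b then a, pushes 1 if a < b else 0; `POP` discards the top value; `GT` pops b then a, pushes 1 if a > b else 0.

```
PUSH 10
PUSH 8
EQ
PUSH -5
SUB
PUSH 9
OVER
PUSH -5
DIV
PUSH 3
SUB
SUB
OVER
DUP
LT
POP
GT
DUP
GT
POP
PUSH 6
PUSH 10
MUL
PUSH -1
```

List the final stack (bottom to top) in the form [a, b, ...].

[60, -1]

PUSH 10 -> [10]
PUSH 8  -> [10, 8]
EQ      -> [0]
PUSH -5 -> [0, -5]
SUB     -> [5]
PUSH 9  -> [5, 9]
OVER    -> [5, 9, 5]
PUSH -5 -> [5, 9, 5, -5]
DIV     -> [5, 9, -1]
PUSH 3  -> [5, 9, -1, 3]
SUB     -> [5, 9, -4]
SUB     -> [5, 13]
OVER    -> [5, 13, 5]
DUP     -> [5, 13, 5, 5]
LT      -> [5, 13, 0]
POP     -> [5, 13]
GT      -> [0]
DUP     -> [0, 0]
GT      -> [0]
POP     -> []
PUSH 6  -> [6]
PUSH 10 -> [6, 10]
MUL     -> [60]
PUSH -1 -> [60, -1]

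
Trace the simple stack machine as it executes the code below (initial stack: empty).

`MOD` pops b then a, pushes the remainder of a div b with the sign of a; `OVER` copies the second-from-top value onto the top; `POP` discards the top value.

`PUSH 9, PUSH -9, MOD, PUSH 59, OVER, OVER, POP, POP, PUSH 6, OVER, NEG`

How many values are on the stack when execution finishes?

PUSH 9  -> [9]
PUSH -9 -> [9, -9]
MOD     -> [0]
PUSH 59 -> [0, 59]
OVER    -> [0, 59, 0]
OVER    -> [0, 59, 0, 59]
POP     -> [0, 59, 0]
POP     -> [0, 59]
PUSH 6  -> [0, 59, 6]
OVER    -> [0, 59, 6, 59]
NEG     -> [0, 59, 6, -59]

4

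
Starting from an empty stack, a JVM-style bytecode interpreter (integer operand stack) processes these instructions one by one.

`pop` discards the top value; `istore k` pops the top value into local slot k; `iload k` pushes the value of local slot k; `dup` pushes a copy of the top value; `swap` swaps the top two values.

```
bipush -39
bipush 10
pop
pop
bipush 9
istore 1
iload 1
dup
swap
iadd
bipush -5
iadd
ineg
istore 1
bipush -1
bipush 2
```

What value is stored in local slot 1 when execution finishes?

-13

bipush -39 : -39
bipush 10  : -39 10
pop        : -39
pop        : (empty)
bipush 9   : 9
istore 1   : (empty)
iload 1    : 9
dup        : 9 9
swap       : 9 9
iadd       : 18
bipush -5  : 18 -5
iadd       : 13
ineg       : -13
istore 1   : (empty)
bipush -1  : -1
bipush 2   : -1 2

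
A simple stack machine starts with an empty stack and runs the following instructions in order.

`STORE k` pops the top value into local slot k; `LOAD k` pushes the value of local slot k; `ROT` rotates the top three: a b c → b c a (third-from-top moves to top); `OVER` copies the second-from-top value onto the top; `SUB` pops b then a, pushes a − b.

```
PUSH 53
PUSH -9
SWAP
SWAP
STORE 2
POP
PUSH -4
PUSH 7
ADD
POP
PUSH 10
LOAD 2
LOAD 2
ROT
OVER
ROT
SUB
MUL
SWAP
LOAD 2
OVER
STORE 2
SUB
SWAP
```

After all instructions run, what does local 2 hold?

-9

PUSH 53 → [53]
PUSH -9 → [53, -9]
SWAP    → [-9, 53]
SWAP    → [53, -9]
STORE 2 → [53]
POP     → []
PUSH -4 → [-4]
PUSH 7  → [-4, 7]
ADD     → [3]
POP     → []
PUSH 10 → [10]
LOAD 2  → [10, -9]
LOAD 2  → [10, -9, -9]
ROT     → [-9, -9, 10]
OVER    → [-9, -9, 10, -9]
ROT     → [-9, 10, -9, -9]
SUB     → [-9, 10, 0]
MUL     → [-9, 0]
SWAP    → [0, -9]
LOAD 2  → [0, -9, -9]
OVER    → [0, -9, -9, -9]
STORE 2 → [0, -9, -9]
SUB     → [0, 0]
SWAP    → [0, 0]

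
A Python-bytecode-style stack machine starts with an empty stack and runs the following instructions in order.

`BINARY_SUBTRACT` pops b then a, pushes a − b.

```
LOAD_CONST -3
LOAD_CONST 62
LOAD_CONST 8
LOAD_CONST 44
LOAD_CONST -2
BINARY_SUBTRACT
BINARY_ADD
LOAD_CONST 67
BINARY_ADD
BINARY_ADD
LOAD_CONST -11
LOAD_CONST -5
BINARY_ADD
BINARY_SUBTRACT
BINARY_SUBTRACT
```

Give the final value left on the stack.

-202

LOAD_CONST -3    -3
LOAD_CONST 62    -3 62
LOAD_CONST 8     -3 62 8
LOAD_CONST 44    -3 62 8 44
LOAD_CONST -2    -3 62 8 44 -2
BINARY_SUBTRACT  -3 62 8 46
BINARY_ADD       -3 62 54
LOAD_CONST 67    -3 62 54 67
BINARY_ADD       -3 62 121
BINARY_ADD       -3 183
LOAD_CONST -11   -3 183 -11
LOAD_CONST -5    -3 183 -11 -5
BINARY_ADD       -3 183 -16
BINARY_SUBTRACT  -3 199
BINARY_SUBTRACT  -202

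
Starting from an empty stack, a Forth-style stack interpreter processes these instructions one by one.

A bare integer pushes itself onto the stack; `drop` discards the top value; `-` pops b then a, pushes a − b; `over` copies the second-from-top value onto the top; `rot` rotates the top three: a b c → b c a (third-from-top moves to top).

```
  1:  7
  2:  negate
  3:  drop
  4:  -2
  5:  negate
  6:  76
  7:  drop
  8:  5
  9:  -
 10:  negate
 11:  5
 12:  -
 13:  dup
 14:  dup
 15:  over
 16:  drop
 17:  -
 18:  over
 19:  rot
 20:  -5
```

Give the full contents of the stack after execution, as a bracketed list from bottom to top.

[0, -2, -2, -5]

7      : 7
negate : -7
drop   : (empty)
-2     : -2
negate : 2
76     : 2 76
drop   : 2
5      : 2 5
-      : -3
negate : 3
5      : 3 5
-      : -2
dup    : -2 -2
dup    : -2 -2 -2
over   : -2 -2 -2 -2
drop   : -2 -2 -2
-      : -2 0
over   : -2 0 -2
rot    : 0 -2 -2
-5     : 0 -2 -2 -5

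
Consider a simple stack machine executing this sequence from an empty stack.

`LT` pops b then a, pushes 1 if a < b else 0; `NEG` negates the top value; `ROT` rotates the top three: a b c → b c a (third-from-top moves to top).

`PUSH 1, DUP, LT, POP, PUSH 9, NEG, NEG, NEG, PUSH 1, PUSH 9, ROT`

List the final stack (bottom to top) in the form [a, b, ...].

PUSH 1 -> 1
DUP    -> 1 1
LT     -> 0
POP    -> (empty)
PUSH 9 -> 9
NEG    -> -9
NEG    -> 9
NEG    -> -9
PUSH 1 -> -9 1
PUSH 9 -> -9 1 9
ROT    -> 1 9 -9

[1, 9, -9]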